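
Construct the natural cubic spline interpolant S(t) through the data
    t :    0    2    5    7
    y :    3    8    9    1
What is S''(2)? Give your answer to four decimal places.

-0.5714

Put σ_i = S'' at the i-th knot. Here h = (2, 3, 2) and Δ = (5/2, 1/3, -4), so the interior equations h_(i-1)·σ_(i-1) + 2(h_(i-1)+h_i)·σ_i + h_i·σ_(i+1) = 6(Δ_i − Δ_(i-1)) read
  2·σ_0 + 10·σ_1 + 3·σ_2 = 6(Δ_1 - Δ_0) = -13
  3·σ_1 + 10·σ_2 + 2·σ_3 = 6(Δ_2 - Δ_1) = -26
Natural end conditions: σ_0 = σ_3 = 0.
Forward elimination and back-substitution give σ_0 = 0, σ_1 = -4/7, σ_2 = -17/7, σ_3 = 0.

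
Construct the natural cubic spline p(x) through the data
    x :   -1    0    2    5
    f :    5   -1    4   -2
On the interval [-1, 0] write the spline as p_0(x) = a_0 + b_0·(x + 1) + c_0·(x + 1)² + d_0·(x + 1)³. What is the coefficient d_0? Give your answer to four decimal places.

Write M_i for p''(x_i). With h_i = 1, 2, 3 and divided differences Δ_i = -6, 5/2, -2, the continuity of p' gives the tridiagonal system
  1·M_0 + 6·M_1 + 2·M_2 = 6(Δ_1 - Δ_0) = 51
  2·M_1 + 10·M_2 + 3·M_3 = 6(Δ_2 - Δ_1) = -27
Natural end conditions: M_0 = M_3 = 0.
Solving: M_0 = 0, M_1 = 141/14, M_2 = -33/7, M_3 = 0.
On [-1, 0], with p_0(x) = a_0 + b_0·(x + 1) + c_0·(x + 1)² + d_0·(x + 1)³: c_0 = M_0/2 = 0, d_0 = (M_1 - M_0)/(6h_0) = 47/28, b_0 = Δ_0 - h_0(2M_0 + M_1)/6 = -215/28.

1.6786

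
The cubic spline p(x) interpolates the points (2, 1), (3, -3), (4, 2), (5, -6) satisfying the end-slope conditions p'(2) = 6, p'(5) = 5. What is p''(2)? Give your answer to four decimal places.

-48.2667

With M_i denoting the second derivative at x_i, h_i = 1, 1, 1, and Δ_i = (y_(i+1) − y_i)/h_i = -4, 5, -8:
  1·M_0 + 4·M_1 + 1·M_2 = 6(Δ_1 - Δ_0) = 54
  1·M_1 + 4·M_2 + 1·M_3 = 6(Δ_2 - Δ_1) = -78
Clamped end conditions give two more equations: 2h_0·M_0 + h_0·M_1 = 6(Δ_0 - p'(2)) = -60 and h_2·M_2 + 2h_2·M_3 = 6(p'(5) - Δ_2) = 78.
Forward elimination and back-substitution give M_0 = -724/15, M_1 = 548/15, M_2 = -658/15, M_3 = 914/15.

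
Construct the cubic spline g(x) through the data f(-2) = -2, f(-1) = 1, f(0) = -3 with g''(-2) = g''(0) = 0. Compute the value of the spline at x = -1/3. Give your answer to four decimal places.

-1.1481

With m_i denoting the second derivative at x_i, h_i = 1, 1, and Δ_i = (y_(i+1) − y_i)/h_i = 3, -4:
  1·m_0 + 4·m_1 + 1·m_2 = 6(Δ_1 - Δ_0) = -42
Natural end conditions: m_0 = m_2 = 0.
Hence m_0 = 0, m_1 = -21/2, m_2 = 0.
On [-1, 0], g(x) = 1 - 1/2·(x + 1) - 21/4·(x + 1)² + 7/4·(x + 1)³.
With (x + 1) = 2/3: g(-1/3) = -31/27.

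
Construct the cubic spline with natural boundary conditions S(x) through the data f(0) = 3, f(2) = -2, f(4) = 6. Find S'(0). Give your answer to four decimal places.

-4.1250

Write M_i for S''(x_i). With h_i = 2, 2 and divided differences Δ_i = -5/2, 4, the continuity of S' gives the tridiagonal system
  2·M_0 + 8·M_1 + 2·M_2 = 6(Δ_1 - Δ_0) = 39
Natural end conditions: M_0 = M_2 = 0.
Solving: M_0 = 0, M_1 = 39/8, M_2 = 0.
On [0, 2], S'(x) = b_0 + 2c_0·x + 3d_0·x² with b_0 = Δ_0 - h_0(2M_0 + M_1)/6 = -33/8, c_0 = M_0/2 = 0, d_0 = (M_1 - M_0)/(6h_0) = 13/32. So S'(0) = -33/8.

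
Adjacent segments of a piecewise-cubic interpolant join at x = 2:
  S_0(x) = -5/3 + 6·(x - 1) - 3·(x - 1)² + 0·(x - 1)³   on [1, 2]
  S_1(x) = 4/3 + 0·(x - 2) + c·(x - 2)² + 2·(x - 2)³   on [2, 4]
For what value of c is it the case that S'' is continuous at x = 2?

-3

S_0''(x) = -6 + 0·(x - 1), so S_0''(2) = -6. On the right, S_1''(2) = 2c, so c = -3.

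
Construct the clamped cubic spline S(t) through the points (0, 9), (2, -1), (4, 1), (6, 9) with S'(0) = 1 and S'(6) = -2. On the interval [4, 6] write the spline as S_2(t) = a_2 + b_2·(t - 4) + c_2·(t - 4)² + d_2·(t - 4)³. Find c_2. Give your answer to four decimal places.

Let σ_i = S''(x_i). Step sizes h_i = 2, 2, 2; slopes of the chords Δ_i = (y_(i+1) - y_i)/h_i = -5, 1, 4.
  2·σ_0 + 8·σ_1 + 2·σ_2 = 6(Δ_1 - Δ_0) = 36
  2·σ_1 + 8·σ_2 + 2·σ_3 = 6(Δ_2 - Δ_1) = 18
Clamped end conditions give two more equations: 2h_0·σ_0 + h_0·σ_1 = 6(Δ_0 - S'(0)) = -36 and h_2·σ_2 + 2h_2·σ_3 = 6(S'(6) - Δ_2) = -36.
Solving the tridiagonal system: σ_0 = -62/5, σ_1 = 34/5, σ_2 = 16/5, σ_3 = -53/5.
On [4, 6], with S_2(t) = a_2 + b_2·(t - 4) + c_2·(t - 4)² + d_2·(t - 4)³: c_2 = σ_2/2 = 8/5, d_2 = (σ_3 - σ_2)/(6h_2) = -23/20, b_2 = Δ_2 - h_2(2σ_2 + σ_3)/6 = 27/5.

1.6000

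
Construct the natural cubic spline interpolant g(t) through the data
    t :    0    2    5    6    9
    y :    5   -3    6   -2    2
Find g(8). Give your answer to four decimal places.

-3.1262

Write σ_i for g''(x_i). With h_i = 2, 3, 1, 3 and divided differences Δ_i = -4, 3, -8, 4/3, the continuity of g' gives the tridiagonal system
  2·σ_0 + 10·σ_1 + 3·σ_2 = 6(Δ_1 - Δ_0) = 42
  3·σ_1 + 8·σ_2 + 1·σ_3 = 6(Δ_2 - Δ_1) = -66
  1·σ_2 + 8·σ_3 + 3·σ_4 = 6(Δ_3 - Δ_2) = 56
Natural end conditions: σ_0 = σ_4 = 0.
Hence σ_0 = 0, σ_1 = 733/93, σ_2 = -3424/279, σ_3 = 2381/279, σ_4 = 0.
On [6, 9], g(t) = -2 - 2009/279·(t - 6) + 2381/558·(t - 6)² - 2381/5022·(t - 6)³.
With (t - 6) = 2: g(8) = -7850/2511.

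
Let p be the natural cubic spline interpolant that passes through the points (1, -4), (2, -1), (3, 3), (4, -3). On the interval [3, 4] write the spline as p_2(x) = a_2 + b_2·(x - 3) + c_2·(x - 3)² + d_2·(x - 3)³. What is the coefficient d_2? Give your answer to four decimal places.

Write m_i for p''(x_i). With h_i = 1, 1, 1 and divided differences Δ_i = 3, 4, -6, the continuity of p' gives the tridiagonal system
  1·m_0 + 4·m_1 + 1·m_2 = 6(Δ_1 - Δ_0) = 6
  1·m_1 + 4·m_2 + 1·m_3 = 6(Δ_2 - Δ_1) = -60
Natural end conditions: m_0 = m_3 = 0.
Hence m_0 = 0, m_1 = 28/5, m_2 = -82/5, m_3 = 0.
On [3, 4], with p_2(x) = a_2 + b_2·(x - 3) + c_2·(x - 3)² + d_2·(x - 3)³: c_2 = m_2/2 = -41/5, d_2 = (m_3 - m_2)/(6h_2) = 41/15, b_2 = Δ_2 - h_2(2m_2 + m_3)/6 = -8/15.

2.7333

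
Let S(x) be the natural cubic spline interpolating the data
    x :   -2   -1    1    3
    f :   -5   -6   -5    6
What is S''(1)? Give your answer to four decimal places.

With σ_i denoting the second derivative at x_i, h_i = 1, 2, 2, and Δ_i = (y_(i+1) − y_i)/h_i = -1, 1/2, 11/2:
  1·σ_0 + 6·σ_1 + 2·σ_2 = 6(Δ_1 - Δ_0) = 9
  2·σ_1 + 8·σ_2 + 2·σ_3 = 6(Δ_2 - Δ_1) = 30
Natural end conditions: σ_0 = σ_3 = 0.
Hence σ_0 = 0, σ_1 = 3/11, σ_2 = 81/22, σ_3 = 0.

3.6818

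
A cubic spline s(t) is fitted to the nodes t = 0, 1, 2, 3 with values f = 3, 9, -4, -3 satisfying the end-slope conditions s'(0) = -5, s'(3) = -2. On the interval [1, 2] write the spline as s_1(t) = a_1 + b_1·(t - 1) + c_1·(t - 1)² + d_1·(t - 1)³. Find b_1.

-2

Put M_i = s'' at the i-th knot. Here h = (1, 1, 1) and Δ = (6, -13, 1), so the interior equations h_(i-1)·M_(i-1) + 2(h_(i-1)+h_i)·M_i + h_i·M_(i+1) = 6(Δ_i − Δ_(i-1)) read
  1·M_0 + 4·M_1 + 1·M_2 = 6(Δ_1 - Δ_0) = -114
  1·M_1 + 4·M_2 + 1·M_3 = 6(Δ_2 - Δ_1) = 84
Clamped end conditions give two more equations: 2h_0·M_0 + h_0·M_1 = 6(Δ_0 - s'(0)) = 66 and h_2·M_2 + 2h_2·M_3 = 6(s'(3) - Δ_2) = -18.
Solving: M_0 = 60, M_1 = -54, M_2 = 42, M_3 = -30.
On [1, 2], with s_1(t) = a_1 + b_1·(t - 1) + c_1·(t - 1)² + d_1·(t - 1)³: c_1 = M_1/2 = -27, d_1 = (M_2 - M_1)/(6h_1) = 16, b_1 = Δ_1 - h_1(2M_1 + M_2)/6 = -2.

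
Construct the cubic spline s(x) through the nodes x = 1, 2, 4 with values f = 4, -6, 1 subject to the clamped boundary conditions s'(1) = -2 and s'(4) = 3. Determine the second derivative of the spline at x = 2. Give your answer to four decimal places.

Let m_i = s''(x_i). Step sizes h_i = 1, 2; slopes of the chords Δ_i = (y_(i+1) - y_i)/h_i = -10, 7/2.
  1·m_0 + 6·m_1 + 2·m_2 = 6(Δ_1 - Δ_0) = 81
Clamped end conditions give two more equations: 2h_0·m_0 + h_0·m_1 = 6(Δ_0 - s'(1)) = -48 and h_1·m_1 + 2h_1·m_2 = 6(s'(4) - Δ_1) = -3.
Hence m_0 = -215/6, m_1 = 71/3, m_2 = -151/12.

23.6667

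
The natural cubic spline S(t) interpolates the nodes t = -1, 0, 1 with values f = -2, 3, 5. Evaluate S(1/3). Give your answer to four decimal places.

3.9444

Write m_i for S''(x_i). With h_i = 1, 1 and divided differences Δ_i = 5, 2, the continuity of S' gives the tridiagonal system
  1·m_0 + 4·m_1 + 1·m_2 = 6(Δ_1 - Δ_0) = -18
Natural end conditions: m_0 = m_2 = 0.
Solving: m_0 = 0, m_1 = -9/2, m_2 = 0.
On [0, 1], S(t) = 3 + 7/2·t - 9/4·t² + 3/4·t³.
With t = 1/3: S(1/3) = 71/18.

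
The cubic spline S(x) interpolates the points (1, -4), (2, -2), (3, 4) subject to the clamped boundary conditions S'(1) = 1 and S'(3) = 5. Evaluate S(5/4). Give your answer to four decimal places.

-3.7578

Put σ_i = S'' at the i-th knot. Here h = (1, 1) and Δ = (2, 6), so the interior equations h_(i-1)·σ_(i-1) + 2(h_(i-1)+h_i)·σ_i + h_i·σ_(i+1) = 6(Δ_i − Δ_(i-1)) read
  1·σ_0 + 4·σ_1 + 1·σ_2 = 6(Δ_1 - Δ_0) = 24
Clamped end conditions give two more equations: 2h_0·σ_0 + h_0·σ_1 = 6(Δ_0 - S'(1)) = 6 and h_1·σ_1 + 2h_1·σ_2 = 6(S'(3) - Δ_1) = -6.
Forward elimination and back-substitution give σ_0 = -1, σ_1 = 8, σ_2 = -7.
On [1, 2], S(x) = -4 + 1·(x - 1) - 1/2·(x - 1)² + 3/2·(x - 1)³.
With (x - 1) = 1/4: S(5/4) = -481/128.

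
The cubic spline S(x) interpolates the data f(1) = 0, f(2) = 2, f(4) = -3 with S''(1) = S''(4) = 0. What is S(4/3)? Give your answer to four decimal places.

0.8889

Put M_i = S'' at the i-th knot. Here h = (1, 2) and Δ = (2, -5/2), so the interior equations h_(i-1)·M_(i-1) + 2(h_(i-1)+h_i)·M_i + h_i·M_(i+1) = 6(Δ_i − Δ_(i-1)) read
  1·M_0 + 6·M_1 + 2·M_2 = 6(Δ_1 - Δ_0) = -27
Natural end conditions: M_0 = M_2 = 0.
Hence M_0 = 0, M_1 = -9/2, M_2 = 0.
On [1, 2], S(x) = 0 + 11/4·(x - 1) + 0·(x - 1)² - 3/4·(x - 1)³.
With (x - 1) = 1/3: S(4/3) = 8/9.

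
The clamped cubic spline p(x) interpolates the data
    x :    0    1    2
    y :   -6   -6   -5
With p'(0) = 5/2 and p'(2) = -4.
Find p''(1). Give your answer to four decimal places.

Let M_i = p''(x_i). Step sizes h_i = 1, 1; slopes of the chords Δ_i = (y_(i+1) - y_i)/h_i = 0, 1.
  1·M_0 + 4·M_1 + 1·M_2 = 6(Δ_1 - Δ_0) = 6
Clamped end conditions give two more equations: 2h_0·M_0 + h_0·M_1 = 6(Δ_0 - p'(0)) = -15 and h_1·M_1 + 2h_1·M_2 = 6(p'(2) - Δ_1) = -30.
Solving the tridiagonal system: M_0 = -49/4, M_1 = 19/2, M_2 = -79/4.

9.5000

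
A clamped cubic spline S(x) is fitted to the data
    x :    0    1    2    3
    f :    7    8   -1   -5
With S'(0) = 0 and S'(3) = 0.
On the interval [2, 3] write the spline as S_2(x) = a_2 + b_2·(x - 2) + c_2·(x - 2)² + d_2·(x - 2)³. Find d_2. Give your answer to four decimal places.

With m_i denoting the second derivative at x_i, h_i = 1, 1, 1, and Δ_i = (y_(i+1) − y_i)/h_i = 1, -9, -4:
  1·m_0 + 4·m_1 + 1·m_2 = 6(Δ_1 - Δ_0) = -60
  1·m_1 + 4·m_2 + 1·m_3 = 6(Δ_2 - Δ_1) = 30
Clamped end conditions give two more equations: 2h_0·m_0 + h_0·m_1 = 6(Δ_0 - S'(0)) = 6 and h_2·m_2 + 2h_2·m_3 = 6(S'(3) - Δ_2) = 24.
Hence m_0 = 68/5, m_1 = -106/5, m_2 = 56/5, m_3 = 32/5.
On [2, 3], with S_2(x) = a_2 + b_2·(x - 2) + c_2·(x - 2)² + d_2·(x - 2)³: c_2 = m_2/2 = 28/5, d_2 = (m_3 - m_2)/(6h_2) = -4/5, b_2 = Δ_2 - h_2(2m_2 + m_3)/6 = -44/5.

-0.8000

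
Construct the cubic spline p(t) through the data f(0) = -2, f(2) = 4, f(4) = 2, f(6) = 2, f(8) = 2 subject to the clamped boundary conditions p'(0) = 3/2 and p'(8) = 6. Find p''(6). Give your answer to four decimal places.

-3.3750

With M_i denoting the second derivative at x_i, h_i = 2, 2, 2, 2, and Δ_i = (y_(i+1) − y_i)/h_i = 3, -1, 0, 0:
  2·M_0 + 8·M_1 + 2·M_2 = 6(Δ_1 - Δ_0) = -24
  2·M_1 + 8·M_2 + 2·M_3 = 6(Δ_2 - Δ_1) = 6
  2·M_2 + 8·M_3 + 2·M_4 = 6(Δ_3 - Δ_2) = 0
Clamped end conditions give two more equations: 2h_0·M_0 + h_0·M_1 = 6(Δ_0 - p'(0)) = 9 and h_3·M_3 + 2h_3·M_4 = 6(p'(8) - Δ_3) = 36.
Forward elimination and back-substitution give M_0 = 75/16, M_1 = -39/8, M_2 = 45/16, M_3 = -27/8, M_4 = 171/16.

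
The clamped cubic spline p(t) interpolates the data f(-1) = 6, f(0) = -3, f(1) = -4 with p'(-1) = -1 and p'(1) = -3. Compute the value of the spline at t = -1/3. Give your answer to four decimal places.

0.2222

Put m_i = p'' at the i-th knot. Here h = (1, 1) and Δ = (-9, -1), so the interior equations h_(i-1)·m_(i-1) + 2(h_(i-1)+h_i)·m_i + h_i·m_(i+1) = 6(Δ_i − Δ_(i-1)) read
  1·m_0 + 4·m_1 + 1·m_2 = 6(Δ_1 - Δ_0) = 48
Clamped end conditions give two more equations: 2h_0·m_0 + h_0·m_1 = 6(Δ_0 - p'(-1)) = -48 and h_1·m_1 + 2h_1·m_2 = 6(p'(1) - Δ_1) = -12.
Forward elimination and back-substitution give m_0 = -37, m_1 = 26, m_2 = -19.
On [-1, 0], p(t) = 6 - 1·(t + 1) - 37/2·(t + 1)² + 21/2·(t + 1)³.
With (t + 1) = 2/3: p(-1/3) = 2/9.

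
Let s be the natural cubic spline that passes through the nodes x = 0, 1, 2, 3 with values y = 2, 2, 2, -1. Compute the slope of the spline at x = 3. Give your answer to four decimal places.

Let m_i = s''(x_i). Step sizes h_i = 1, 1, 1; slopes of the chords Δ_i = (y_(i+1) - y_i)/h_i = 0, 0, -3.
  1·m_0 + 4·m_1 + 1·m_2 = 6(Δ_1 - Δ_0) = 0
  1·m_1 + 4·m_2 + 1·m_3 = 6(Δ_2 - Δ_1) = -18
Natural end conditions: m_0 = m_3 = 0.
Forward elimination and back-substitution give m_0 = 0, m_1 = 6/5, m_2 = -24/5, m_3 = 0.
On [2, 3], s'(x) = b_2 + 2c_2·(x - 2) + 3d_2·(x - 2)² with b_2 = Δ_2 - h_2(2m_2 + m_3)/6 = -7/5, c_2 = m_2/2 = -12/5, d_2 = (m_3 - m_2)/(6h_2) = 4/5. So s'(3) = -19/5.

-3.8000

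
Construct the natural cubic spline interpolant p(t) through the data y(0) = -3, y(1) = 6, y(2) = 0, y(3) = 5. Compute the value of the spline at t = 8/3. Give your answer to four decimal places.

Put σ_i = p'' at the i-th knot. Here h = (1, 1, 1) and Δ = (9, -6, 5), so the interior equations h_(i-1)·σ_(i-1) + 2(h_(i-1)+h_i)·σ_i + h_i·σ_(i+1) = 6(Δ_i − Δ_(i-1)) read
  1·σ_0 + 4·σ_1 + 1·σ_2 = 6(Δ_1 - Δ_0) = -90
  1·σ_1 + 4·σ_2 + 1·σ_3 = 6(Δ_2 - Δ_1) = 66
Natural end conditions: σ_0 = σ_3 = 0.
Solving: σ_0 = 0, σ_1 = -142/5, σ_2 = 118/5, σ_3 = 0.
On [2, 3], p(t) = 0 - 43/15·(t - 2) + 59/5·(t - 2)² - 59/15·(t - 2)³.
With (t - 2) = 2/3: p(8/3) = 878/405.

2.1679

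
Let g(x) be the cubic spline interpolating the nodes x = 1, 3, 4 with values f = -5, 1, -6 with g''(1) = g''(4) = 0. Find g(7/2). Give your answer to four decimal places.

Put m_i = g'' at the i-th knot. Here h = (2, 1) and Δ = (3, -7), so the interior equations h_(i-1)·m_(i-1) + 2(h_(i-1)+h_i)·m_i + h_i·m_(i+1) = 6(Δ_i − Δ_(i-1)) read
  2·m_0 + 6·m_1 + 1·m_2 = 6(Δ_1 - Δ_0) = -60
Natural end conditions: m_0 = m_2 = 0.
Forward elimination and back-substitution give m_0 = 0, m_1 = -10, m_2 = 0.
On [3, 4], g(x) = 1 - 11/3·(x - 3) - 5·(x - 3)² + 5/3·(x - 3)³.
With (x - 3) = 1/2: g(7/2) = -15/8.

-1.8750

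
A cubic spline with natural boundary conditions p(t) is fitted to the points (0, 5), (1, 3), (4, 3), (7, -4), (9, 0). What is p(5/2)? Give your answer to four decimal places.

Write σ_i for p''(x_i). With h_i = 1, 3, 3, 2 and divided differences Δ_i = -2, 0, -7/3, 2, the continuity of p' gives the tridiagonal system
  1·σ_0 + 8·σ_1 + 3·σ_2 = 6(Δ_1 - Δ_0) = 12
  3·σ_1 + 12·σ_2 + 3·σ_3 = 6(Δ_2 - Δ_1) = -14
  3·σ_2 + 10·σ_3 + 2·σ_4 = 6(Δ_3 - Δ_2) = 26
Natural end conditions: σ_0 = σ_4 = 0.
Hence σ_0 = 0, σ_1 = 331/133, σ_2 = -1052/399, σ_3 = 451/133, σ_4 = 0.
On [1, 4], p(t) = 3 - 467/399·(t - 1) + 331/266·(t - 1)² - 2045/7182·(t - 1)³.
With (t - 1) = 3/2: p(5/2) = 6561/2128.

3.0832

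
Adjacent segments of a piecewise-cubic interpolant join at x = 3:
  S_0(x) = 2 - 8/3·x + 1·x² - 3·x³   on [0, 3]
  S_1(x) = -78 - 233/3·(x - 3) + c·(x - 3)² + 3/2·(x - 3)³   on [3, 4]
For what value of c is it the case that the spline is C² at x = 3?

S_0''(x) = 2 - 18·x, so S_0''(3) = -52. On the right, S_1''(3) = 2c, so c = -26.

-26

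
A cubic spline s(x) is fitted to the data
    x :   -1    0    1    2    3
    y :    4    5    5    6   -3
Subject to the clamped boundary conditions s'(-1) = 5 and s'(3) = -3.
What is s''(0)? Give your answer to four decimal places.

-0.5000

Write M_i for s''(x_i). With h_i = 1, 1, 1, 1 and divided differences Δ_i = 1, 0, 1, -9, the continuity of s' gives the tridiagonal system
  1·M_0 + 4·M_1 + 1·M_2 = 6(Δ_1 - Δ_0) = -6
  1·M_1 + 4·M_2 + 1·M_3 = 6(Δ_2 - Δ_1) = 6
  1·M_2 + 4·M_3 + 1·M_4 = 6(Δ_3 - Δ_2) = -60
Clamped end conditions give two more equations: 2h_0·M_0 + h_0·M_1 = 6(Δ_0 - s'(-1)) = -24 and h_3·M_3 + 2h_3·M_4 = 6(s'(3) - Δ_3) = 36.
Hence M_0 = -47/4, M_1 = -1/2, M_2 = 31/4, M_3 = -49/2, M_4 = 121/4.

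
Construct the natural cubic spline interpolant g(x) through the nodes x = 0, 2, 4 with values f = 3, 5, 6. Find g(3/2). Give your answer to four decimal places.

Let M_i = g''(x_i). Step sizes h_i = 2, 2; slopes of the chords Δ_i = (y_(i+1) - y_i)/h_i = 1, 1/2.
  2·M_0 + 8·M_1 + 2·M_2 = 6(Δ_1 - Δ_0) = -3
Natural end conditions: M_0 = M_2 = 0.
Hence M_0 = 0, M_1 = -3/8, M_2 = 0.
On [0, 2], g(x) = 3 + 9/8·x + 0·x² - 1/32·x³.
With x = 3/2: g(3/2) = 1173/256.

4.5820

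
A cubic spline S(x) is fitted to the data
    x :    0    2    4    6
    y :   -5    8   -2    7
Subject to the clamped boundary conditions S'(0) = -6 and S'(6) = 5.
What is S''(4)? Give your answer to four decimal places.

Let σ_i = S''(x_i). Step sizes h_i = 2, 2, 2; slopes of the chords Δ_i = (y_(i+1) - y_i)/h_i = 13/2, -5, 9/2.
  2·σ_0 + 8·σ_1 + 2·σ_2 = 6(Δ_1 - Δ_0) = -69
  2·σ_1 + 8·σ_2 + 2·σ_3 = 6(Δ_2 - Δ_1) = 57
Clamped end conditions give two more equations: 2h_0·σ_0 + h_0·σ_1 = 6(Δ_0 - S'(0)) = 75 and h_2·σ_2 + 2h_2·σ_3 = 6(S'(6) - Δ_2) = 3.
Forward elimination and back-substitution give σ_0 = 424/15, σ_1 = -571/30, σ_2 = 401/30, σ_3 = -89/15.

13.3667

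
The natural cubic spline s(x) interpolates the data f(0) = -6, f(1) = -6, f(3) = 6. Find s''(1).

6

Write M_i for s''(x_i). With h_i = 1, 2 and divided differences Δ_i = 0, 6, the continuity of s' gives the tridiagonal system
  1·M_0 + 6·M_1 + 2·M_2 = 6(Δ_1 - Δ_0) = 36
Natural end conditions: M_0 = M_2 = 0.
Solving: M_0 = 0, M_1 = 6, M_2 = 0.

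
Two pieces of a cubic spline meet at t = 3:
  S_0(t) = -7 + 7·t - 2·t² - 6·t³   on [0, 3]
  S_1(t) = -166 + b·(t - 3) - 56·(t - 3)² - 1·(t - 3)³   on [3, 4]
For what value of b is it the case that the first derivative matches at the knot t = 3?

S_0'(t) = 7 - 4·t - 18·t², so S_0'(3) = -167. On the right, S_1'(3) = b, so b = -167.

-167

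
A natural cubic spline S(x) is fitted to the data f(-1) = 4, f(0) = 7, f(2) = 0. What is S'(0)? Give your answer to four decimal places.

0.8333

Put M_i = S'' at the i-th knot. Here h = (1, 2) and Δ = (3, -7/2), so the interior equations h_(i-1)·M_(i-1) + 2(h_(i-1)+h_i)·M_i + h_i·M_(i+1) = 6(Δ_i − Δ_(i-1)) read
  1·M_0 + 6·M_1 + 2·M_2 = 6(Δ_1 - Δ_0) = -39
Natural end conditions: M_0 = M_2 = 0.
Solving the tridiagonal system: M_0 = 0, M_1 = -13/2, M_2 = 0.
On [0, 2], S'(x) = b_1 + 2c_1·x + 3d_1·x² with b_1 = Δ_1 - h_1(2M_1 + M_2)/6 = 5/6, c_1 = M_1/2 = -13/4, d_1 = (M_2 - M_1)/(6h_1) = 13/24. So S'(0) = 5/6.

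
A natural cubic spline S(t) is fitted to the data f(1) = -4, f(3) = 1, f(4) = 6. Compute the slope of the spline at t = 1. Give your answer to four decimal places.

1.6667

With M_i denoting the second derivative at x_i, h_i = 2, 1, and Δ_i = (y_(i+1) − y_i)/h_i = 5/2, 5:
  2·M_0 + 6·M_1 + 1·M_2 = 6(Δ_1 - Δ_0) = 15
Natural end conditions: M_0 = M_2 = 0.
Hence M_0 = 0, M_1 = 5/2, M_2 = 0.
On [1, 3], S'(t) = b_0 + 2c_0·(t - 1) + 3d_0·(t - 1)² with b_0 = Δ_0 - h_0(2M_0 + M_1)/6 = 5/3, c_0 = M_0/2 = 0, d_0 = (M_1 - M_0)/(6h_0) = 5/24. So S'(1) = 5/3.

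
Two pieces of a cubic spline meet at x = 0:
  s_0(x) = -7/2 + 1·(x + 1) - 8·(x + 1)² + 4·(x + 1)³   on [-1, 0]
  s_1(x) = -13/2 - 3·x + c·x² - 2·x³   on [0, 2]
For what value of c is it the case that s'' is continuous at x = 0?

4

s_0''(x) = -16 + 24·(x + 1), so s_0''(0) = 8. On the right, s_1''(0) = 2c, so c = 4.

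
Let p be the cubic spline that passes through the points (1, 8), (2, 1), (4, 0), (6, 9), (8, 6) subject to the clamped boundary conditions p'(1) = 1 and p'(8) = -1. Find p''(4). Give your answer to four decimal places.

Write m_i for p''(x_i). With h_i = 1, 2, 2, 2 and divided differences Δ_i = -7, -1/2, 9/2, -3/2, the continuity of p' gives the tridiagonal system
  1·m_0 + 6·m_1 + 2·m_2 = 6(Δ_1 - Δ_0) = 39
  2·m_1 + 8·m_2 + 2·m_3 = 6(Δ_2 - Δ_1) = 30
  2·m_2 + 8·m_3 + 2·m_4 = 6(Δ_3 - Δ_2) = -36
Clamped end conditions give two more equations: 2h_0·m_0 + h_0·m_1 = 6(Δ_0 - p'(1)) = -48 and h_3·m_3 + 2h_3·m_4 = 6(p'(8) - Δ_3) = 3.
Forward elimination and back-substitution give m_0 = -2515/86, m_1 = 451/43, m_2 = 457/172, m_3 = -263/43, m_4 = 655/172.

2.6570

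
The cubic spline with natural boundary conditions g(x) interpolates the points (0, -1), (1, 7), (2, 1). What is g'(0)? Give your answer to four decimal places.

With M_i denoting the second derivative at x_i, h_i = 1, 1, and Δ_i = (y_(i+1) − y_i)/h_i = 8, -6:
  1·M_0 + 4·M_1 + 1·M_2 = 6(Δ_1 - Δ_0) = -84
Natural end conditions: M_0 = M_2 = 0.
Forward elimination and back-substitution give M_0 = 0, M_1 = -21, M_2 = 0.
On [0, 1], g'(x) = b_0 + 2c_0·x + 3d_0·x² with b_0 = Δ_0 - h_0(2M_0 + M_1)/6 = 23/2, c_0 = M_0/2 = 0, d_0 = (M_1 - M_0)/(6h_0) = -7/2. So g'(0) = 23/2.

11.5000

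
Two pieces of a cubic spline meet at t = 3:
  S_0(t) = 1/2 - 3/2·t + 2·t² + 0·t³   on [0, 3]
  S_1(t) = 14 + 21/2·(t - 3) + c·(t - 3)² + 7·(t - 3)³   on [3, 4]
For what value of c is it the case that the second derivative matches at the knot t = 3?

S_0''(t) = 4 + 0·t, so S_0''(3) = 4. On the right, S_1''(3) = 2c, so c = 2.

2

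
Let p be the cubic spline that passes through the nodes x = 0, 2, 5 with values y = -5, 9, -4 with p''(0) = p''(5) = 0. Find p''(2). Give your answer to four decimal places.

-6.8000

Put σ_i = p'' at the i-th knot. Here h = (2, 3) and Δ = (7, -13/3), so the interior equations h_(i-1)·σ_(i-1) + 2(h_(i-1)+h_i)·σ_i + h_i·σ_(i+1) = 6(Δ_i − Δ_(i-1)) read
  2·σ_0 + 10·σ_1 + 3·σ_2 = 6(Δ_1 - Δ_0) = -68
Natural end conditions: σ_0 = σ_2 = 0.
Solving: σ_0 = 0, σ_1 = -34/5, σ_2 = 0.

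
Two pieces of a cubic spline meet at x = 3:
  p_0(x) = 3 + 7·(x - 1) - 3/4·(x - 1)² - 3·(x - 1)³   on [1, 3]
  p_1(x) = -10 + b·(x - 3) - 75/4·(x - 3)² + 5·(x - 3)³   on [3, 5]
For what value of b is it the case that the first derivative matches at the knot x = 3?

-32

p_0'(x) = 7 - 3/2·(x - 1) - 9·(x - 1)², so p_0'(3) = -32. On the right, p_1'(3) = b, so b = -32.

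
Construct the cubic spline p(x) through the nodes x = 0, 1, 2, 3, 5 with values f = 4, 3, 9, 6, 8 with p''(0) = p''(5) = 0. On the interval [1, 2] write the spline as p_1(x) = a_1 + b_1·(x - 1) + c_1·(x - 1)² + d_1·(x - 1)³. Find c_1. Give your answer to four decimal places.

7.6395

Put M_i = p'' at the i-th knot. Here h = (1, 1, 1, 2) and Δ = (-1, 6, -3, 1), so the interior equations h_(i-1)·M_(i-1) + 2(h_(i-1)+h_i)·M_i + h_i·M_(i+1) = 6(Δ_i − Δ_(i-1)) read
  1·M_0 + 4·M_1 + 1·M_2 = 6(Δ_1 - Δ_0) = 42
  1·M_1 + 4·M_2 + 1·M_3 = 6(Δ_2 - Δ_1) = -54
  1·M_2 + 6·M_3 + 2·M_4 = 6(Δ_3 - Δ_2) = 24
Natural end conditions: M_0 = M_4 = 0.
Solving the tridiagonal system: M_0 = 0, M_1 = 657/43, M_2 = -822/43, M_3 = 309/43, M_4 = 0.
On [1, 2], with p_1(x) = a_1 + b_1·(x - 1) + c_1·(x - 1)² + d_1·(x - 1)³: c_1 = M_1/2 = 657/86, d_1 = (M_2 - M_1)/(6h_1) = -493/86, b_1 = Δ_1 - h_1(2M_1 + M_2)/6 = 176/43.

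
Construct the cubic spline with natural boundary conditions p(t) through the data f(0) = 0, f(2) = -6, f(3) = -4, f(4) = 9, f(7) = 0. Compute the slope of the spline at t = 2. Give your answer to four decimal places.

-1.8539

Put σ_i = p'' at the i-th knot. Here h = (2, 1, 1, 3) and Δ = (-3, 2, 13, -3), so the interior equations h_(i-1)·σ_(i-1) + 2(h_(i-1)+h_i)·σ_i + h_i·σ_(i+1) = 6(Δ_i − Δ_(i-1)) read
  2·σ_0 + 6·σ_1 + 1·σ_2 = 6(Δ_1 - Δ_0) = 30
  1·σ_1 + 4·σ_2 + 1·σ_3 = 6(Δ_2 - Δ_1) = 66
  1·σ_2 + 8·σ_3 + 3·σ_4 = 6(Δ_3 - Δ_2) = -96
Natural end conditions: σ_0 = σ_4 = 0.
Forward elimination and back-substitution give σ_0 = 0, σ_1 = 153/89, σ_2 = 1752/89, σ_3 = -1287/89, σ_4 = 0.
On [2, 3], p'(t) = b_1 + 2c_1·(t - 2) + 3d_1·(t - 2)² with b_1 = Δ_1 - h_1(2σ_1 + σ_2)/6 = -165/89, c_1 = σ_1/2 = 153/178, d_1 = (σ_2 - σ_1)/(6h_1) = 533/178. So p'(2) = -165/89.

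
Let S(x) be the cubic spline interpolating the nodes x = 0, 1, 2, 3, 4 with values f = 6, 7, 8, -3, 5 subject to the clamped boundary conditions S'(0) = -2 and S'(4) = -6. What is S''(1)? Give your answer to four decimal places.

Write M_i for S''(x_i). With h_i = 1, 1, 1, 1 and divided differences Δ_i = 1, 1, -11, 8, the continuity of S' gives the tridiagonal system
  1·M_0 + 4·M_1 + 1·M_2 = 6(Δ_1 - Δ_0) = 0
  1·M_1 + 4·M_2 + 1·M_3 = 6(Δ_2 - Δ_1) = -72
  1·M_2 + 4·M_3 + 1·M_4 = 6(Δ_3 - Δ_2) = 114
Clamped end conditions give two more equations: 2h_0·M_0 + h_0·M_1 = 6(Δ_0 - S'(0)) = 18 and h_3·M_3 + 2h_3·M_4 = 6(S'(4) - Δ_3) = -84.
Forward elimination and back-substitution give M_0 = 155/28, M_1 = 97/14, M_2 = -133/4, M_3 = 757/14, M_4 = -1933/28.

6.9286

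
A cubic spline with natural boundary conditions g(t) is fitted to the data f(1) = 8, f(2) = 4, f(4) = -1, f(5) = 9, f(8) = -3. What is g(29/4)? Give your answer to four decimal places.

With m_i denoting the second derivative at x_i, h_i = 1, 2, 1, 3, and Δ_i = (y_(i+1) − y_i)/h_i = -4, -5/2, 10, -4:
  1·m_0 + 6·m_1 + 2·m_2 = 6(Δ_1 - Δ_0) = 9
  2·m_1 + 6·m_2 + 1·m_3 = 6(Δ_2 - Δ_1) = 75
  1·m_2 + 8·m_3 + 3·m_4 = 6(Δ_3 - Δ_2) = -84
Natural end conditions: m_0 = m_4 = 0.
Solving: m_0 = 0, m_1 = -189/50, m_2 = 396/25, m_3 = -312/25, m_4 = 0.
On [5, 8], g(t) = 9 + 212/25·(t - 5) - 156/25·(t - 5)² + 52/75·(t - 5)³.
With (t - 5) = 9/4: g(29/4) = 351/80.

4.3875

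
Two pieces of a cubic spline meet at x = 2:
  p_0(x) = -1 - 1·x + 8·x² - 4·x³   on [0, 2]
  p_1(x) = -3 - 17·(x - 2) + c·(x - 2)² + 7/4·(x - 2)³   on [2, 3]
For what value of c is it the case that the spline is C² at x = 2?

p_0''(x) = 16 - 24·x, so p_0''(2) = -32. On the right, p_1''(2) = 2c, so c = -16.

-16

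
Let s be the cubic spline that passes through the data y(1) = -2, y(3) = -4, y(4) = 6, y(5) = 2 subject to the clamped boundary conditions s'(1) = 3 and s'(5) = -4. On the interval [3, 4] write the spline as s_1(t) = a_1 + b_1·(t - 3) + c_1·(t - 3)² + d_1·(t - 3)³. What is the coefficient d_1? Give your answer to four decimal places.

Write M_i for s''(x_i). With h_i = 2, 1, 1 and divided differences Δ_i = -1, 10, -4, the continuity of s' gives the tridiagonal system
  2·M_0 + 6·M_1 + 1·M_2 = 6(Δ_1 - Δ_0) = 66
  1·M_1 + 4·M_2 + 1·M_3 = 6(Δ_2 - Δ_1) = -84
Clamped end conditions give two more equations: 2h_0·M_0 + h_0·M_1 = 6(Δ_0 - s'(1)) = -24 and h_2·M_2 + 2h_2·M_3 = 6(s'(5) - Δ_2) = 0.
Solving the tridiagonal system: M_0 = -185/11, M_1 = 238/11, M_2 = -332/11, M_3 = 166/11.
On [3, 4], with s_1(t) = a_1 + b_1·(t - 3) + c_1·(t - 3)² + d_1·(t - 3)³: c_1 = M_1/2 = 119/11, d_1 = (M_2 - M_1)/(6h_1) = -95/11, b_1 = Δ_1 - h_1(2M_1 + M_2)/6 = 86/11.

-8.6364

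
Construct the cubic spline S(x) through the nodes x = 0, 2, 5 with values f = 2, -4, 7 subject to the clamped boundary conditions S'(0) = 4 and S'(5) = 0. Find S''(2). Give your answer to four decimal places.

9.6000

Put m_i = S'' at the i-th knot. Here h = (2, 3) and Δ = (-3, 11/3), so the interior equations h_(i-1)·m_(i-1) + 2(h_(i-1)+h_i)·m_i + h_i·m_(i+1) = 6(Δ_i − Δ_(i-1)) read
  2·m_0 + 10·m_1 + 3·m_2 = 6(Δ_1 - Δ_0) = 40
Clamped end conditions give two more equations: 2h_0·m_0 + h_0·m_1 = 6(Δ_0 - S'(0)) = -42 and h_1·m_1 + 2h_1·m_2 = 6(S'(5) - Δ_1) = -22.
Forward elimination and back-substitution give m_0 = -153/10, m_1 = 48/5, m_2 = -127/15.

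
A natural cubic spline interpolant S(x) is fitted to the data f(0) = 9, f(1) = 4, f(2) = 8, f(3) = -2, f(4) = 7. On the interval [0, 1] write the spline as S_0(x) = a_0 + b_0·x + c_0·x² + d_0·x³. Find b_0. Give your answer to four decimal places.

-8.7500

Put M_i = S'' at the i-th knot. Here h = (1, 1, 1, 1) and Δ = (-5, 4, -10, 9), so the interior equations h_(i-1)·M_(i-1) + 2(h_(i-1)+h_i)·M_i + h_i·M_(i+1) = 6(Δ_i − Δ_(i-1)) read
  1·M_0 + 4·M_1 + 1·M_2 = 6(Δ_1 - Δ_0) = 54
  1·M_1 + 4·M_2 + 1·M_3 = 6(Δ_2 - Δ_1) = -84
  1·M_2 + 4·M_3 + 1·M_4 = 6(Δ_3 - Δ_2) = 114
Natural end conditions: M_0 = M_4 = 0.
Forward elimination and back-substitution give M_0 = 0, M_1 = 45/2, M_2 = -36, M_3 = 75/2, M_4 = 0.
On [0, 1], with S_0(x) = a_0 + b_0·x + c_0·x² + d_0·x³: c_0 = M_0/2 = 0, d_0 = (M_1 - M_0)/(6h_0) = 15/4, b_0 = Δ_0 - h_0(2M_0 + M_1)/6 = -35/4.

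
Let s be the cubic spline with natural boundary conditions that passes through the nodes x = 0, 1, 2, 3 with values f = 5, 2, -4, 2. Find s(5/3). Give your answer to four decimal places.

Let σ_i = s''(x_i). Step sizes h_i = 1, 1, 1; slopes of the chords Δ_i = (y_(i+1) - y_i)/h_i = -3, -6, 6.
  1·σ_0 + 4·σ_1 + 1·σ_2 = 6(Δ_1 - Δ_0) = -18
  1·σ_1 + 4·σ_2 + 1·σ_3 = 6(Δ_2 - Δ_1) = 72
Natural end conditions: σ_0 = σ_3 = 0.
Solving the tridiagonal system: σ_0 = 0, σ_1 = -48/5, σ_2 = 102/5, σ_3 = 0.
On [1, 2], s(x) = 2 - 31/5·(x - 1) - 24/5·(x - 1)² + 5·(x - 1)³.
With (x - 1) = 2/3: s(5/3) = -376/135.

-2.7852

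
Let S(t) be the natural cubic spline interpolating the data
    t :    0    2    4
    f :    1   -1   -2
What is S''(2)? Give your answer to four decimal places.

0.3750

Let m_i = S''(x_i). Step sizes h_i = 2, 2; slopes of the chords Δ_i = (y_(i+1) - y_i)/h_i = -1, -1/2.
  2·m_0 + 8·m_1 + 2·m_2 = 6(Δ_1 - Δ_0) = 3
Natural end conditions: m_0 = m_2 = 0.
Forward elimination and back-substitution give m_0 = 0, m_1 = 3/8, m_2 = 0.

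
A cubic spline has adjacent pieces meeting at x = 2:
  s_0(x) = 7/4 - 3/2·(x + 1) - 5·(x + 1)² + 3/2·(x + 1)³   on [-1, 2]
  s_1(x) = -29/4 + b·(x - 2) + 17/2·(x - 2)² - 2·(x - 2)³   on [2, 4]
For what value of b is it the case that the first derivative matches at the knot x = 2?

s_0'(x) = -3/2 - 10·(x + 1) + 9/2·(x + 1)², so s_0'(2) = 9. On the right, s_1'(2) = b, so b = 9.

9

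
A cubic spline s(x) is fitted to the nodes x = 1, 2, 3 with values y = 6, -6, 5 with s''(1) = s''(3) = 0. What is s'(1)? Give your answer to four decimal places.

-17.7500

With M_i denoting the second derivative at x_i, h_i = 1, 1, and Δ_i = (y_(i+1) − y_i)/h_i = -12, 11:
  1·M_0 + 4·M_1 + 1·M_2 = 6(Δ_1 - Δ_0) = 138
Natural end conditions: M_0 = M_2 = 0.
Forward elimination and back-substitution give M_0 = 0, M_1 = 69/2, M_2 = 0.
On [1, 2], s'(x) = b_0 + 2c_0·(x - 1) + 3d_0·(x - 1)² with b_0 = Δ_0 - h_0(2M_0 + M_1)/6 = -71/4, c_0 = M_0/2 = 0, d_0 = (M_1 - M_0)/(6h_0) = 23/4. So s'(1) = -71/4.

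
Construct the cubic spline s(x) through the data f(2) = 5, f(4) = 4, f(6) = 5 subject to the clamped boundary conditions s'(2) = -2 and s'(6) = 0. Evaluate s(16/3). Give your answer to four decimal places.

4.8148

Let m_i = s''(x_i). Step sizes h_i = 2, 2; slopes of the chords Δ_i = (y_(i+1) - y_i)/h_i = -1/2, 1/2.
  2·m_0 + 8·m_1 + 2·m_2 = 6(Δ_1 - Δ_0) = 6
Clamped end conditions give two more equations: 2h_0·m_0 + h_0·m_1 = 6(Δ_0 - s'(2)) = 9 and h_1·m_1 + 2h_1·m_2 = 6(s'(6) - Δ_1) = -3.
Hence m_0 = 2, m_1 = 1/2, m_2 = -1.
On [4, 6], s(x) = 4 + 1/2·(x - 4) + 1/4·(x - 4)² - 1/8·(x - 4)³.
With (x - 4) = 4/3: s(16/3) = 130/27.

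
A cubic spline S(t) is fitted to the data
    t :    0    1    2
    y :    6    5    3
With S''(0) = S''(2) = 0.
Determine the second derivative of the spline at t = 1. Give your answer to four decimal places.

Write M_i for S''(x_i). With h_i = 1, 1 and divided differences Δ_i = -1, -2, the continuity of S' gives the tridiagonal system
  1·M_0 + 4·M_1 + 1·M_2 = 6(Δ_1 - Δ_0) = -6
Natural end conditions: M_0 = M_2 = 0.
Forward elimination and back-substitution give M_0 = 0, M_1 = -3/2, M_2 = 0.

-1.5000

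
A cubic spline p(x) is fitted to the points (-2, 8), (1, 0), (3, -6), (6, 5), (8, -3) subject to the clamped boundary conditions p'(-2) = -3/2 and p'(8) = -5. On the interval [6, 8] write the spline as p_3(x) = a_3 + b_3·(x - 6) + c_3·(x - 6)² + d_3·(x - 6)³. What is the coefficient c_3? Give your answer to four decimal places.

-3.4437

Write M_i for p''(x_i). With h_i = 3, 2, 3, 2 and divided differences Δ_i = -8/3, -3, 11/3, -4, the continuity of p' gives the tridiagonal system
  3·M_0 + 10·M_1 + 2·M_2 = 6(Δ_1 - Δ_0) = -2
  2·M_1 + 10·M_2 + 3·M_3 = 6(Δ_2 - Δ_1) = 40
  3·M_2 + 10·M_3 + 2·M_4 = 6(Δ_3 - Δ_2) = -46
Clamped end conditions give two more equations: 2h_0·M_0 + h_0·M_1 = 6(Δ_0 - p'(-2)) = -7 and h_3·M_3 + 2h_3·M_4 = 6(p'(8) - Δ_3) = -6.
Forward elimination and back-substitution give M_0 = -74/145, M_1 = -571/435, M_2 = 2753/435, M_3 = -2996/435, M_4 = 1691/870.
On [6, 8], with p_3(x) = a_3 + b_3·(x - 6) + c_3·(x - 6)² + d_3·(x - 6)³: c_3 = M_3/2 = -1498/435, d_3 = (M_4 - M_3)/(6h_3) = 2561/3480, b_3 = Δ_3 - h_3(2M_3 + M_4)/6 = -49/870.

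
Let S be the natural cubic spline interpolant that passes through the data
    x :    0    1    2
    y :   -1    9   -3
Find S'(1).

Put σ_i = S'' at the i-th knot. Here h = (1, 1) and Δ = (10, -12), so the interior equations h_(i-1)·σ_(i-1) + 2(h_(i-1)+h_i)·σ_i + h_i·σ_(i+1) = 6(Δ_i − Δ_(i-1)) read
  1·σ_0 + 4·σ_1 + 1·σ_2 = 6(Δ_1 - Δ_0) = -132
Natural end conditions: σ_0 = σ_2 = 0.
Hence σ_0 = 0, σ_1 = -33, σ_2 = 0.
On [1, 2], S'(x) = b_1 + 2c_1·(x - 1) + 3d_1·(x - 1)² with b_1 = Δ_1 - h_1(2σ_1 + σ_2)/6 = -1, c_1 = σ_1/2 = -33/2, d_1 = (σ_2 - σ_1)/(6h_1) = 11/2. So S'(1) = -1.

-1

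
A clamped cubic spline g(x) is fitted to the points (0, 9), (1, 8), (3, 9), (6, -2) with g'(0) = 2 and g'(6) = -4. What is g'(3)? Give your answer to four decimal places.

-0.5526

With m_i denoting the second derivative at x_i, h_i = 1, 2, 3, and Δ_i = (y_(i+1) − y_i)/h_i = -1, 1/2, -11/3:
  1·m_0 + 6·m_1 + 2·m_2 = 6(Δ_1 - Δ_0) = 9
  2·m_1 + 10·m_2 + 3·m_3 = 6(Δ_2 - Δ_1) = -25
Clamped end conditions give two more equations: 2h_0·m_0 + h_0·m_1 = 6(Δ_0 - g'(0)) = -18 and h_2·m_2 + 2h_2·m_3 = 6(g'(6) - Δ_2) = -2.
Solving the tridiagonal system: m_0 = -647/57, m_1 = 268/57, m_2 = -224/57, m_3 = 31/19.
On [3, 6], g'(x) = b_2 + 2c_2·(x - 3) + 3d_2·(x - 3)² with b_2 = Δ_2 - h_2(2m_2 + m_3)/6 = -21/38, c_2 = m_2/2 = -112/57, d_2 = (m_3 - m_2)/(6h_2) = 317/1026. So g'(3) = -21/38.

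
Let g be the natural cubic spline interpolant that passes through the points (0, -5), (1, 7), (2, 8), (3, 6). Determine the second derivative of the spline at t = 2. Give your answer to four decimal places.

Let m_i = g''(x_i). Step sizes h_i = 1, 1, 1; slopes of the chords Δ_i = (y_(i+1) - y_i)/h_i = 12, 1, -2.
  1·m_0 + 4·m_1 + 1·m_2 = 6(Δ_1 - Δ_0) = -66
  1·m_1 + 4·m_2 + 1·m_3 = 6(Δ_2 - Δ_1) = -18
Natural end conditions: m_0 = m_3 = 0.
Solving: m_0 = 0, m_1 = -82/5, m_2 = -2/5, m_3 = 0.

-0.4000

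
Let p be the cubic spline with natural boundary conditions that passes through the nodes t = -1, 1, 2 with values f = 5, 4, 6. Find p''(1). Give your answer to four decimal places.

Write m_i for p''(x_i). With h_i = 2, 1 and divided differences Δ_i = -1/2, 2, the continuity of p' gives the tridiagonal system
  2·m_0 + 6·m_1 + 1·m_2 = 6(Δ_1 - Δ_0) = 15
Natural end conditions: m_0 = m_2 = 0.
Solving: m_0 = 0, m_1 = 5/2, m_2 = 0.

2.5000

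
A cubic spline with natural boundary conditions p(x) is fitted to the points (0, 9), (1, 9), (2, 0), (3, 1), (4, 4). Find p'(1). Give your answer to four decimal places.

With m_i denoting the second derivative at x_i, h_i = 1, 1, 1, 1, and Δ_i = (y_(i+1) − y_i)/h_i = 0, -9, 1, 3:
  1·m_0 + 4·m_1 + 1·m_2 = 6(Δ_1 - Δ_0) = -54
  1·m_1 + 4·m_2 + 1·m_3 = 6(Δ_2 - Δ_1) = 60
  1·m_2 + 4·m_3 + 1·m_4 = 6(Δ_3 - Δ_2) = 12
Natural end conditions: m_0 = m_4 = 0.
Solving the tridiagonal system: m_0 = 0, m_1 = -519/28, m_2 = 141/7, m_3 = -57/28, m_4 = 0.
On [1, 2], p'(x) = b_1 + 2c_1·(x - 1) + 3d_1·(x - 1)² with b_1 = Δ_1 - h_1(2m_1 + m_2)/6 = -173/28, c_1 = m_1/2 = -519/56, d_1 = (m_2 - m_1)/(6h_1) = 361/56. So p'(1) = -173/28.

-6.1786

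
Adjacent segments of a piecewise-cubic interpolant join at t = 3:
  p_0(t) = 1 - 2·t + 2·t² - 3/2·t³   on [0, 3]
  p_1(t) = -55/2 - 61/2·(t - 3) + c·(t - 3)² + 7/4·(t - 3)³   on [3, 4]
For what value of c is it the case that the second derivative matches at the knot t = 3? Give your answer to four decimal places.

p_0''(t) = 4 - 9·t, so p_0''(3) = -23. On the right, p_1''(3) = 2c, so c = -23/2.

-11.5000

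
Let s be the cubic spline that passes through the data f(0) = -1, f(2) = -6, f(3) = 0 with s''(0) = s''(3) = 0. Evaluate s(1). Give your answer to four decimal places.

-5.6250

Write M_i for s''(x_i). With h_i = 2, 1 and divided differences Δ_i = -5/2, 6, the continuity of s' gives the tridiagonal system
  2·M_0 + 6·M_1 + 1·M_2 = 6(Δ_1 - Δ_0) = 51
Natural end conditions: M_0 = M_2 = 0.
Hence M_0 = 0, M_1 = 17/2, M_2 = 0.
On [0, 2], s(x) = -1 - 16/3·x + 0·x² + 17/24·x³.
With x = 1: s(1) = -45/8.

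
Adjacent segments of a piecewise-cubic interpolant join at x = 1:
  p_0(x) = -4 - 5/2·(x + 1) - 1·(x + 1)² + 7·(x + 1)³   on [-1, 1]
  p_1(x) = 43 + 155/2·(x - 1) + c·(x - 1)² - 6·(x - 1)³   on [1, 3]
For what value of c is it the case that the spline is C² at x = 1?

p_0''(x) = -2 + 42·(x + 1), so p_0''(1) = 82. On the right, p_1''(1) = 2c, so c = 41.

41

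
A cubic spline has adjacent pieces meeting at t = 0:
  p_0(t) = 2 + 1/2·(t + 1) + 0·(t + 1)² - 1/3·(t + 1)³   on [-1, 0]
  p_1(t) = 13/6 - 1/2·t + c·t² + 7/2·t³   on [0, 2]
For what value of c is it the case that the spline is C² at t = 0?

-1

p_0''(t) = 0 - 2·(t + 1), so p_0''(0) = -2. On the right, p_1''(0) = 2c, so c = -1.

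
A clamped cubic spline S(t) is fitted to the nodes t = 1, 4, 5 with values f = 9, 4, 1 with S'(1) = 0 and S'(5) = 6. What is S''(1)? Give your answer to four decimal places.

Let M_i = S''(x_i). Step sizes h_i = 3, 1; slopes of the chords Δ_i = (y_(i+1) - y_i)/h_i = -5/3, -3.
  3·M_0 + 8·M_1 + 1·M_2 = 6(Δ_1 - Δ_0) = -8
Clamped end conditions give two more equations: 2h_0·M_0 + h_0·M_1 = 6(Δ_0 - S'(1)) = -10 and h_1·M_1 + 2h_1·M_2 = 6(S'(5) - Δ_1) = 54.
Hence M_0 = 5/6, M_1 = -5, M_2 = 59/2.

0.8333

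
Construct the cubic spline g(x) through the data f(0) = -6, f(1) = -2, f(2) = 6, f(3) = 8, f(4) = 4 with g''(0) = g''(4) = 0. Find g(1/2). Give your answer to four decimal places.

Write σ_i for g''(x_i). With h_i = 1, 1, 1, 1 and divided differences Δ_i = 4, 8, 2, -4, the continuity of g' gives the tridiagonal system
  1·σ_0 + 4·σ_1 + 1·σ_2 = 6(Δ_1 - Δ_0) = 24
  1·σ_1 + 4·σ_2 + 1·σ_3 = 6(Δ_2 - Δ_1) = -36
  1·σ_2 + 4·σ_3 + 1·σ_4 = 6(Δ_3 - Δ_2) = -36
Natural end conditions: σ_0 = σ_4 = 0.
Solving: σ_0 = 0, σ_1 = 117/14, σ_2 = -66/7, σ_3 = -93/14, σ_4 = 0.
On [0, 1], g(x) = -6 + 73/28·x + 0·x² + 39/28·x³.
With x = 1/2: g(1/2) = -1013/224.

-4.5223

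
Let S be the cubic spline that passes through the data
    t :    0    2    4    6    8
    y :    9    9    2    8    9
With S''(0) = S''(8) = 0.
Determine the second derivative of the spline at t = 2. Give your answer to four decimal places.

-4.3393

Let σ_i = S''(x_i). Step sizes h_i = 2, 2, 2, 2; slopes of the chords Δ_i = (y_(i+1) - y_i)/h_i = 0, -7/2, 3, 1/2.
  2·σ_0 + 8·σ_1 + 2·σ_2 = 6(Δ_1 - Δ_0) = -21
  2·σ_1 + 8·σ_2 + 2·σ_3 = 6(Δ_2 - Δ_1) = 39
  2·σ_2 + 8·σ_3 + 2·σ_4 = 6(Δ_3 - Δ_2) = -15
Natural end conditions: σ_0 = σ_4 = 0.
Solving the tridiagonal system: σ_0 = 0, σ_1 = -243/56, σ_2 = 48/7, σ_3 = -201/56, σ_4 = 0.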